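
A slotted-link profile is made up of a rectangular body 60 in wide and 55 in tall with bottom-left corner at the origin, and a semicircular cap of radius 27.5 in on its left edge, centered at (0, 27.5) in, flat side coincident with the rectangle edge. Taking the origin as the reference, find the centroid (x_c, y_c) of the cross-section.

x_c = 18.97 in, y_c = 27.50 in

rectangular body: A = 60 × 55 = 3300.00, centroid at (30.00, 27.50).
semicircular end: A = ½π·27.5² = 1187.91, centroid at (-11.67, 27.50).
ΣA = 4487.91 in²
ΣAx_c = (3300.00)(30.00) + (1187.91)(-11.67) = 85135.42 in³
ΣAy_c = (3300.00)(27.50) + (1187.91)(27.50) = 123417.65 in³
x_c = 85135.42 / 4487.91 = 18.97 in
y_c = 123417.65 / 4487.91 = 27.50 in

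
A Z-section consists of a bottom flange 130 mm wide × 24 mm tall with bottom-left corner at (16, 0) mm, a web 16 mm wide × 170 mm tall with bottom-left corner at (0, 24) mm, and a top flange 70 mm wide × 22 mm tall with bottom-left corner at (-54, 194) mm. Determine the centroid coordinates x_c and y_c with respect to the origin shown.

bottom flange: A = 130 × 24 = 3120.00, centroid at (81.00, 12.00).
web: A = 16 × 170 = 2720.00, centroid at (8.00, 109.00).
top flange: A = 70 × 22 = 1540.00, centroid at (-19.00, 205.00).
ΣA = 7380.00 mm²
ΣAx_c = (3120.00)(81.00) + (2720.00)(8.00) + (1540.00)(-19.00) = 245220.00 mm³
ΣAy_c = (3120.00)(12.00) + (2720.00)(109.00) + (1540.00)(205.00) = 649620.00 mm³
x_c = 245220.00 / 7380.00 = 33.23 mm
y_c = 649620.00 / 7380.00 = 88.02 mm

x_c = 33.23 mm, y_c = 88.02 mm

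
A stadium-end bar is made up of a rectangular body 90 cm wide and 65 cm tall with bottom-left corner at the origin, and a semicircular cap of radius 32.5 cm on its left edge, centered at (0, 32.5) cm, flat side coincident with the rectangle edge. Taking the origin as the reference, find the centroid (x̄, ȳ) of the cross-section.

x̄ = 32.01 cm, ȳ = 32.50 cm

Part | A | x̄ᵢ | ȳᵢ | A·x̄ᵢ | A·ȳᵢ
rectangular body | 5850.00 | 45.00 | 32.50 | 263250.00 | 190125.00
semicircular end | 1659.15 | -13.79 | 32.50 | -22885.42 | 53922.49
Σ | 7509.15 |  |  | 240364.58 | 244047.49
x̄ = 240364.58 / 7509.15 = 32.01 cm
ȳ = 244047.49 / 7509.15 = 32.50 cm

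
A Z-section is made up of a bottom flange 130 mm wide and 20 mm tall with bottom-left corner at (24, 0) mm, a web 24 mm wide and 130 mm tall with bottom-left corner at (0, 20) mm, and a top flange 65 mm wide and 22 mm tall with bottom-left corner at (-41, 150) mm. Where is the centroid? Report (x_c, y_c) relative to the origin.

Part | A | x̄ᵢ | ȳᵢ | A·x̄ᵢ | A·ȳᵢ
bottom flange | 2600.00 | 89.00 | 10.00 | 231400.00 | 26000.00
web | 3120.00 | 12.00 | 85.00 | 37440.00 | 265200.00
top flange | 1430.00 | -8.50 | 161.00 | -12155.00 | 230230.00
Σ | 7150.00 |  |  | 256685.00 | 521430.00
x_c = 256685.00 / 7150.00 = 35.90 mm
y_c = 521430.00 / 7150.00 = 72.93 mm

x_c = 35.90 mm, y_c = 72.93 mm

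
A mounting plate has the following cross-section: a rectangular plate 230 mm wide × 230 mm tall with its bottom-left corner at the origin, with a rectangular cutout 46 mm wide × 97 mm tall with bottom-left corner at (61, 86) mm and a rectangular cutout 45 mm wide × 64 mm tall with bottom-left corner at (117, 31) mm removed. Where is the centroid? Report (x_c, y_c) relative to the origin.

x_c = 116.49 mm, y_c = 116.38 mm

Part | A | x̄ᵢ | ȳᵢ | A·x̄ᵢ | A·ȳᵢ
plate | 52900.00 | 115.00 | 115.00 | 6083500.00 | 6083500.00
hole 1 | -4462.00 | 84.00 | 134.50 | -374808.00 | -600139.00
hole 2 | -2880.00 | 139.50 | 63.00 | -401760.00 | -181440.00
Σ | 45558.00 |  |  | 5306932.00 | 5301921.00
x_c = 5306932.00 / 45558.00 = 116.49 mm
y_c = 5301921.00 / 45558.00 = 116.38 mm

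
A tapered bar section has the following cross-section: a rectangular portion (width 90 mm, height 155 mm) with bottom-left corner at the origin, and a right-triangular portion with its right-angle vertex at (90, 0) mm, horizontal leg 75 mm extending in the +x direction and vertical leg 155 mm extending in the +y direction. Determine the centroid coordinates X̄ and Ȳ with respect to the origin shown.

Part | A | x̄ᵢ | ȳᵢ | A·x̄ᵢ | A·ȳᵢ
rectangular portion | 13950.00 | 45.00 | 77.50 | 627750.00 | 1081125.00
triangular portion | 5812.50 | 115.00 | 51.67 | 668437.50 | 300312.50
Σ | 19762.50 |  |  | 1296187.50 | 1381437.50
X̄ = 1296187.50 / 19762.50 = 65.59 mm
Ȳ = 1381437.50 / 19762.50 = 69.90 mm

X̄ = 65.59 mm, Ȳ = 69.90 mm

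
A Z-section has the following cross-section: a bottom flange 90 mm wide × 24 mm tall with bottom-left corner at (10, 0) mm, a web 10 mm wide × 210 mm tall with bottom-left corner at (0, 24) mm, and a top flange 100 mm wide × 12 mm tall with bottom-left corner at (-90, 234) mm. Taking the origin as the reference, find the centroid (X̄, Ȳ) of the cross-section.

X̄ = 14.89 mm, Ȳ = 107.11 mm

bottom flange: A = 90 × 24 = 2160.00, centroid at (55.00, 12.00).
web: A = 10 × 210 = 2100.00, centroid at (5.00, 129.00).
top flange: A = 100 × 12 = 1200.00, centroid at (-40.00, 240.00).
ΣA = 5460.00 mm²
ΣAX̄ = (2160.00)(55.00) + (2100.00)(5.00) + (1200.00)(-40.00) = 81300.00 mm³
ΣAȲ = (2160.00)(12.00) + (2100.00)(129.00) + (1200.00)(240.00) = 584820.00 mm³
X̄ = 81300.00 / 5460.00 = 14.89 mm
Ȳ = 584820.00 / 5460.00 = 107.11 mm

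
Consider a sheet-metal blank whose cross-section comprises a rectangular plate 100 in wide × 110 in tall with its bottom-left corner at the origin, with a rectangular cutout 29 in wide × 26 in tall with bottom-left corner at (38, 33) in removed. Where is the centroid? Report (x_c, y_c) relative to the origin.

x_c = 49.82 in, y_c = 55.66 in

plate: A = 100 × 110 = 11000.00, centroid at (50.00, 55.00).
hole: A = −(29 × 26) = -754.00, centroid at (52.50, 46.00).
ΣA = 10246.00 in²
ΣAx_c = (11000.00)(50.00) + (-754.00)(52.50) = 510415.00 in³
ΣAy_c = (11000.00)(55.00) + (-754.00)(46.00) = 570316.00 in³
x_c = 510415.00 / 10246.00 = 49.82 in
y_c = 570316.00 / 10246.00 = 55.66 in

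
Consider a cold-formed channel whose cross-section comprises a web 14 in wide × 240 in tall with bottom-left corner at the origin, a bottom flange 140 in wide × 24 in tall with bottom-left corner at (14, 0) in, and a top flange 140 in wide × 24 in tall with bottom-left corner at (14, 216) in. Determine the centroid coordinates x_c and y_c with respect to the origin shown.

x_c = 58.33 in, y_c = 120.00 in

Part | A | x̄ᵢ | ȳᵢ | A·x̄ᵢ | A·ȳᵢ
web | 3360.00 | 7.00 | 120.00 | 23520.00 | 403200.00
bottom flange | 3360.00 | 84.00 | 12.00 | 282240.00 | 40320.00
top flange | 3360.00 | 84.00 | 228.00 | 282240.00 | 766080.00
Σ | 10080.00 |  |  | 588000.00 | 1209600.00
x_c = 588000.00 / 10080.00 = 58.33 in
y_c = 1209600.00 / 10080.00 = 120.00 in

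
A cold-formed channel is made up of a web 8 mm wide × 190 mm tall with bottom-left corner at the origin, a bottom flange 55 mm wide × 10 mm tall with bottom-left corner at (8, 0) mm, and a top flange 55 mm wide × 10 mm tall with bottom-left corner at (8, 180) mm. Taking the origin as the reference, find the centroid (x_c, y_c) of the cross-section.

x_c = 17.23 mm, y_c = 95.00 mm

web: A = 8 × 190 = 1520.00, centroid at (4.00, 95.00).
bottom flange: A = 55 × 10 = 550.00, centroid at (35.50, 5.00).
top flange: A = 55 × 10 = 550.00, centroid at (35.50, 185.00).
ΣA = 2620.00 mm²
ΣAx_c = (1520.00)(4.00) + (550.00)(35.50) + (550.00)(35.50) = 45130.00 mm³
ΣAy_c = (1520.00)(95.00) + (550.00)(5.00) + (550.00)(185.00) = 248900.00 mm³
x_c = 45130.00 / 2620.00 = 17.23 mm
y_c = 248900.00 / 2620.00 = 95.00 mm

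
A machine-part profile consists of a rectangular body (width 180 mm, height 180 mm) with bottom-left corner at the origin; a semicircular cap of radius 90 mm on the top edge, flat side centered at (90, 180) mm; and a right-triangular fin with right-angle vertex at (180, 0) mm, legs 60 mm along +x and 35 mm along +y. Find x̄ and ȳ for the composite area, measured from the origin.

x̄ = 92.50 mm, ȳ = 123.54 mm

rectangular body: A = 180 × 180 = 32400.00, centroid at (90.00, 90.00).
semicircular top: A = ½π·90² = 12723.45, centroid at (90.00, 218.20).
triangular fin: A = ½·60·35 = 1050.00, centroid at (200.00, 11.67).
ΣA = 46173.45 mm², ΣAx̄ = 4271110.52 mm³, ΣAȳ = 5704471.04 mm³.
x̄ = 4271110.52/46173.45 = 92.50 mm; ȳ = 5704471.04/46173.45 = 123.54 mm.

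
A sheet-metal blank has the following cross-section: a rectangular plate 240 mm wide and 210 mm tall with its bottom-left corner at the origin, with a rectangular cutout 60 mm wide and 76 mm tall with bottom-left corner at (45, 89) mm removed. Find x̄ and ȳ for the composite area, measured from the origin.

x̄ = 124.48 mm, ȳ = 102.81 mm

plate: A = 240 × 210 = 50400.00, centroid at (120.00, 105.00).
hole: A = −(60 × 76) = -4560.00, centroid at (75.00, 127.00).
ΣA = 45840.00 mm², ΣAx̄ = 5706000.00 mm³, ΣAȳ = 4712880.00 mm³.
x̄ = 5706000.00/45840.00 = 124.48 mm; ȳ = 4712880.00/45840.00 = 102.81 mm.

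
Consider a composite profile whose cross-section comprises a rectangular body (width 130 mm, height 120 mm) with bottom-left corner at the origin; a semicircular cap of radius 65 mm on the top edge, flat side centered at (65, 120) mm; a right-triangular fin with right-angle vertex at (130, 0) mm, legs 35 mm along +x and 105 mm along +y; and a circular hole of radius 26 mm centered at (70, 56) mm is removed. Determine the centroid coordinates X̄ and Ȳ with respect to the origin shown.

rectangular body: A = 130 × 120 = 15600.00, centroid at (65.00, 60.00).
semicircular top: A = ½π·65² = 6636.61, centroid at (65.00, 147.59).
triangular fin: A = ½·35·105 = 1837.50, centroid at (141.67, 35.00).
hole: A = −π·26² = -2123.72, centroid at (70.00, 56.00).
ΣA = 21950.40 mm²
ΣAX̄ = (15600.00)(65.00) + (6636.61)(65.00) + (1837.50)(141.67) + (-2123.72)(70.00) = 1557032.28 mm³
ΣAȲ = (15600.00)(60.00) + (6636.61)(147.59) + (1837.50)(35.00) + (-2123.72)(56.00) = 1860861.44 mm³
X̄ = 1557032.28 / 21950.40 = 70.93 mm
Ȳ = 1860861.44 / 21950.40 = 84.78 mm

X̄ = 70.93 mm, Ȳ = 84.78 mm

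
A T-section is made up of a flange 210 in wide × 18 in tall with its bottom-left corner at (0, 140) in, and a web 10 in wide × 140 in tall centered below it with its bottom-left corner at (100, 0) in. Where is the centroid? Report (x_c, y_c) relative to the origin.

x_c = 105.00 in, y_c = 127.65 in

Part | A | x̄ᵢ | ȳᵢ | A·x̄ᵢ | A·ȳᵢ
web | 1400.00 | 105.00 | 70.00 | 147000.00 | 98000.00
flange | 3780.00 | 105.00 | 149.00 | 396900.00 | 563220.00
Σ | 5180.00 |  |  | 543900.00 | 661220.00
x_c = 543900.00 / 5180.00 = 105.00 in
y_c = 661220.00 / 5180.00 = 127.65 in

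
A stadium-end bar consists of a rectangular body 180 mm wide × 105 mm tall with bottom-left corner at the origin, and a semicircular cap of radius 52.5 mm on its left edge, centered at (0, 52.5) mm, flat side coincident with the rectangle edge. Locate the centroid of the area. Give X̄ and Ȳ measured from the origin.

Part | A | x̄ᵢ | ȳᵢ | A·x̄ᵢ | A·ȳᵢ
rectangular body | 18900.00 | 90.00 | 52.50 | 1701000.00 | 992250.00
semicircular end | 4329.51 | -22.28 | 52.50 | -96468.75 | 227299.14
Σ | 23229.51 |  |  | 1604531.25 | 1219549.14
X̄ = 1604531.25 / 23229.51 = 69.07 mm
Ȳ = 1219549.14 / 23229.51 = 52.50 mm

X̄ = 69.07 mm, Ȳ = 52.50 mm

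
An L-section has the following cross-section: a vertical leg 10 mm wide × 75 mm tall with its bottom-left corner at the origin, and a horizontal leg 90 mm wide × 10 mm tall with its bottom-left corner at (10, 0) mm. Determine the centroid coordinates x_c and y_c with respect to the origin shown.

vertical leg: A = 10 × 75 = 750.00, centroid at (5.00, 37.50).
horizontal leg: A = 90 × 10 = 900.00, centroid at (55.00, 5.00).
ΣA = 1650.00 mm²
ΣAx_c = (750.00)(5.00) + (900.00)(55.00) = 53250.00 mm³
ΣAy_c = (750.00)(37.50) + (900.00)(5.00) = 32625.00 mm³
x_c = 53250.00 / 1650.00 = 32.27 mm
y_c = 32625.00 / 1650.00 = 19.77 mm

x_c = 32.27 mm, y_c = 19.77 mm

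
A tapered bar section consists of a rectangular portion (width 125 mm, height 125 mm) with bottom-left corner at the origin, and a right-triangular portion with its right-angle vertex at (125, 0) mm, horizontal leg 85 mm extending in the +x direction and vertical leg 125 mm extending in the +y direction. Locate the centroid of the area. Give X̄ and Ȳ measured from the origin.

rectangular portion: A = 125 × 125 = 15625.00, centroid at (62.50, 62.50).
triangular portion: A = ½·85·125 = 5312.50, centroid at (153.33, 41.67).
ΣA = 20937.50 mm², ΣAX̄ = 1791145.83 mm³, ΣAȲ = 1197916.67 mm³.
X̄ = 1791145.83/20937.50 = 85.55 mm; Ȳ = 1197916.67/20937.50 = 57.21 mm.

X̄ = 85.55 mm, Ȳ = 57.21 mm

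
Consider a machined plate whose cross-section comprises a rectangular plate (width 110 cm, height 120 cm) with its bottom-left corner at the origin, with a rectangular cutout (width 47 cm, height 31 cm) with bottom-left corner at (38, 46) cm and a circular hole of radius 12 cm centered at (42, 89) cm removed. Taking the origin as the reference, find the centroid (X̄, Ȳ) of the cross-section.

plate: A = 110 × 120 = 13200.00, centroid at (55.00, 60.00).
hole 1: A = −(47 × 31) = -1457.00, centroid at (61.50, 61.50).
hole 2: A = −π·12² = -452.39, centroid at (42.00, 89.00).
ΣA = 11290.61 cm², ΣAX̄ = 617394.15 cm³, ΣAȲ = 662131.85 cm³.
X̄ = 617394.15/11290.61 = 54.68 cm; Ȳ = 662131.85/11290.61 = 58.64 cm.

X̄ = 54.68 cm, Ȳ = 58.64 cm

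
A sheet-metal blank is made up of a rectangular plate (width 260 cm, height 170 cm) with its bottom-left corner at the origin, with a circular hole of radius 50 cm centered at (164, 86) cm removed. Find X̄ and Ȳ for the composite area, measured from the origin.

X̄ = 122.65 cm, Ȳ = 84.78 cm

plate: A = 260 × 170 = 44200.00, centroid at (130.00, 85.00).
hole: A = −π·50² = -7853.98, centroid at (164.00, 86.00).
ΣA = 36346.02 cm²
ΣAX̄ = (44200.00)(130.00) + (-7853.98)(164.00) = 4457947.01 cm³
ΣAȲ = (44200.00)(85.00) + (-7853.98)(86.00) = 3081557.58 cm³
X̄ = 4457947.01 / 36346.02 = 122.65 cm
Ȳ = 3081557.58 / 36346.02 = 84.78 cm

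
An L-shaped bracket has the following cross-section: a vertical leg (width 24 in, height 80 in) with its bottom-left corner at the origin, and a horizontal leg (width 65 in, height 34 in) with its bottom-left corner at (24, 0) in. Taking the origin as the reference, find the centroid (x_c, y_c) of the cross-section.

x_c = 35.81 in, y_c = 27.69 in

vertical leg: A = 24 × 80 = 1920.00, centroid at (12.00, 40.00).
horizontal leg: A = 65 × 34 = 2210.00, centroid at (56.50, 17.00).
ΣA = 4130.00 in²
ΣAx_c = (1920.00)(12.00) + (2210.00)(56.50) = 147905.00 in³
ΣAy_c = (1920.00)(40.00) + (2210.00)(17.00) = 114370.00 in³
x_c = 147905.00 / 4130.00 = 35.81 in
y_c = 114370.00 / 4130.00 = 27.69 in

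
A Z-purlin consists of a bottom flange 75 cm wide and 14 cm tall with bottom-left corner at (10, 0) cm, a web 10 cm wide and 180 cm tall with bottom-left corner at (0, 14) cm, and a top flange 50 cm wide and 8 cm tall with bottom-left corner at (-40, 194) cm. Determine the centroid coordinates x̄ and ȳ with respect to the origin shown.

x̄ = 16.27 cm, ȳ = 84.23 cm

bottom flange: A = 75 × 14 = 1050.00, centroid at (47.50, 7.00).
web: A = 10 × 180 = 1800.00, centroid at (5.00, 104.00).
top flange: A = 50 × 8 = 400.00, centroid at (-15.00, 198.00).
ΣA = 3250.00 cm²
ΣAx̄ = (1050.00)(47.50) + (1800.00)(5.00) + (400.00)(-15.00) = 52875.00 cm³
ΣAȳ = (1050.00)(7.00) + (1800.00)(104.00) + (400.00)(198.00) = 273750.00 cm³
x̄ = 52875.00 / 3250.00 = 16.27 cm
ȳ = 273750.00 / 3250.00 = 84.23 cm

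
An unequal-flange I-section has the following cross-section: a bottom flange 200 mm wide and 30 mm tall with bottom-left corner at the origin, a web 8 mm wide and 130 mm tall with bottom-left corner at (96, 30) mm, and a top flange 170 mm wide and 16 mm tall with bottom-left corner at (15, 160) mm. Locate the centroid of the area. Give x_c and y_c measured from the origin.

bottom flange: A = 200 × 30 = 6000.00, centroid at (100.00, 15.00).
web: A = 8 × 130 = 1040.00, centroid at (100.00, 95.00).
top flange: A = 170 × 16 = 2720.00, centroid at (100.00, 168.00).
ΣA = 9760.00 mm²
ΣAx_c = (6000.00)(100.00) + (1040.00)(100.00) + (2720.00)(100.00) = 976000.00 mm³
ΣAy_c = (6000.00)(15.00) + (1040.00)(95.00) + (2720.00)(168.00) = 645760.00 mm³
x_c = 976000.00 / 9760.00 = 100.00 mm
y_c = 645760.00 / 9760.00 = 66.16 mm

x_c = 100.00 mm, y_c = 66.16 mm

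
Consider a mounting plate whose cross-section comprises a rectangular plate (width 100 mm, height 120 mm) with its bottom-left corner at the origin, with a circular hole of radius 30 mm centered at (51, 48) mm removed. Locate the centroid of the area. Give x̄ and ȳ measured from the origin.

plate: A = 100 × 120 = 12000.00, centroid at (50.00, 60.00).
hole: A = −π·30² = -2827.43, centroid at (51.00, 48.00).
ΣA = 9172.57 mm², ΣAx̄ = 455800.90 mm³, ΣAȳ = 584283.20 mm³.
x̄ = 455800.90/9172.57 = 49.69 mm; ȳ = 584283.20/9172.57 = 63.70 mm.

x̄ = 49.69 mm, ȳ = 63.70 mm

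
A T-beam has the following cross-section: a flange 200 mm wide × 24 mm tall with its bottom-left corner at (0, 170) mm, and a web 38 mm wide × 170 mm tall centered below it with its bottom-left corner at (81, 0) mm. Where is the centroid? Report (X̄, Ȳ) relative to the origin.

web: A = 38 × 170 = 6460.00, centroid at (100.00, 85.00).
flange: A = 200 × 24 = 4800.00, centroid at (100.00, 182.00).
ΣA = 11260.00 mm²
ΣAX̄ = (6460.00)(100.00) + (4800.00)(100.00) = 1126000.00 mm³
ΣAȲ = (6460.00)(85.00) + (4800.00)(182.00) = 1422700.00 mm³
X̄ = 1126000.00 / 11260.00 = 100.00 mm
Ȳ = 1422700.00 / 11260.00 = 126.35 mm

X̄ = 100.00 mm, Ȳ = 126.35 mm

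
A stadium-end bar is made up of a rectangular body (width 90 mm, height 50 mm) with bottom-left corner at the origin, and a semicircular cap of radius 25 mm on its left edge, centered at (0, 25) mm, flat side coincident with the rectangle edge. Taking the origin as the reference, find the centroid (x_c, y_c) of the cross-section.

rectangular body: A = 90 × 50 = 4500.00, centroid at (45.00, 25.00).
semicircular end: A = ½π·25² = 981.75, centroid at (-10.61, 25.00).
ΣA = 5481.75 mm²
ΣAx_c = (4500.00)(45.00) + (981.75)(-10.61) = 192083.33 mm³
ΣAy_c = (4500.00)(25.00) + (981.75)(25.00) = 137043.69 mm³
x_c = 192083.33 / 5481.75 = 35.04 mm
y_c = 137043.69 / 5481.75 = 25.00 mm

x_c = 35.04 mm, y_c = 25.00 mm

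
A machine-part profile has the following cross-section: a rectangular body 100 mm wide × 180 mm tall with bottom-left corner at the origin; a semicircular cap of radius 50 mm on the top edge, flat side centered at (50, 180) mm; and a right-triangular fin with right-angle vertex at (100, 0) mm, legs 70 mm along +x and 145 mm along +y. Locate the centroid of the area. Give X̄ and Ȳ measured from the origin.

X̄ = 63.78 mm, Ȳ = 98.34 mm

rectangular body: A = 100 × 180 = 18000.00, centroid at (50.00, 90.00).
semicircular top: A = ½π·50² = 3926.99, centroid at (50.00, 201.22).
triangular fin: A = ½·70·145 = 5075.00, centroid at (123.33, 48.33).
ΣA = 27001.99 mm², ΣAX̄ = 1722266.21 mm³, ΣAȲ = 2655483.35 mm³.
X̄ = 1722266.21/27001.99 = 63.78 mm; Ȳ = 2655483.35/27001.99 = 98.34 mm.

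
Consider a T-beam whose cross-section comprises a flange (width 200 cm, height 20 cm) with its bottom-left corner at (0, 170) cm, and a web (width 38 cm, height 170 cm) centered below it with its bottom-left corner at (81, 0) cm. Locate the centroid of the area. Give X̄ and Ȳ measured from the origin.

X̄ = 100.00 cm, Ȳ = 121.33 cm

web: A = 38 × 170 = 6460.00, centroid at (100.00, 85.00).
flange: A = 200 × 20 = 4000.00, centroid at (100.00, 180.00).
ΣA = 10460.00 cm², ΣAX̄ = 1046000.00 cm³, ΣAȲ = 1269100.00 cm³.
X̄ = 1046000.00/10460.00 = 100.00 cm; Ȳ = 1269100.00/10460.00 = 121.33 cm.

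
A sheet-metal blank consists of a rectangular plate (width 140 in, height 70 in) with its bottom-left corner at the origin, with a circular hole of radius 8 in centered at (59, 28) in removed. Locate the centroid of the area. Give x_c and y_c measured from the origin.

Part | A | x̄ᵢ | ȳᵢ | A·x̄ᵢ | A·ȳᵢ
plate | 9800.00 | 70.00 | 35.00 | 686000.00 | 343000.00
hole | -201.06 | 59.00 | 28.00 | -11862.65 | -5629.73
Σ | 9598.94 |  |  | 674137.35 | 337370.27
x_c = 674137.35 / 9598.94 = 70.23 in
y_c = 337370.27 / 9598.94 = 35.15 in

x_c = 70.23 in, y_c = 35.15 in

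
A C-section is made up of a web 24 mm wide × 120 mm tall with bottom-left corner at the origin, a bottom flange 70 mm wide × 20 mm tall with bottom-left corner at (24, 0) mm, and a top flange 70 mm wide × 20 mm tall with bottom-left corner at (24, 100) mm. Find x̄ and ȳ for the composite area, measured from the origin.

x̄ = 35.17 mm, ȳ = 60.00 mm

web: A = 24 × 120 = 2880.00, centroid at (12.00, 60.00).
bottom flange: A = 70 × 20 = 1400.00, centroid at (59.00, 10.00).
top flange: A = 70 × 20 = 1400.00, centroid at (59.00, 110.00).
ΣA = 5680.00 mm², ΣAx̄ = 199760.00 mm³, ΣAȳ = 340800.00 mm³.
x̄ = 199760.00/5680.00 = 35.17 mm; ȳ = 340800.00/5680.00 = 60.00 mm.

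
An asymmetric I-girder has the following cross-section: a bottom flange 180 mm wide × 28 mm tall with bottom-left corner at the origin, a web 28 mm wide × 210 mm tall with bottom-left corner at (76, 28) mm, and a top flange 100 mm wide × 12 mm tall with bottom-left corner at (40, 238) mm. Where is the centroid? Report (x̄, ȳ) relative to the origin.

Part | A | x̄ᵢ | ȳᵢ | A·x̄ᵢ | A·ȳᵢ
bottom flange | 5040.00 | 90.00 | 14.00 | 453600.00 | 70560.00
web | 5880.00 | 90.00 | 133.00 | 529200.00 | 782040.00
top flange | 1200.00 | 90.00 | 244.00 | 108000.00 | 292800.00
Σ | 12120.00 |  |  | 1090800.00 | 1145400.00
x̄ = 1090800.00 / 12120.00 = 90.00 mm
ȳ = 1145400.00 / 12120.00 = 94.50 mm

x̄ = 90.00 mm, ȳ = 94.50 mm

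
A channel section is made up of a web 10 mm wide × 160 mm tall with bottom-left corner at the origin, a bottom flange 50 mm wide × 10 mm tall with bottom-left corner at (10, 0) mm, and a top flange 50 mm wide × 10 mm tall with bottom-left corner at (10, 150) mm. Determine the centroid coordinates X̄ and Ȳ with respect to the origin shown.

web: A = 10 × 160 = 1600.00, centroid at (5.00, 80.00).
bottom flange: A = 50 × 10 = 500.00, centroid at (35.00, 5.00).
top flange: A = 50 × 10 = 500.00, centroid at (35.00, 155.00).
ΣA = 2600.00 mm²
ΣAX̄ = (1600.00)(5.00) + (500.00)(35.00) + (500.00)(35.00) = 43000.00 mm³
ΣAȲ = (1600.00)(80.00) + (500.00)(5.00) + (500.00)(155.00) = 208000.00 mm³
X̄ = 43000.00 / 2600.00 = 16.54 mm
Ȳ = 208000.00 / 2600.00 = 80.00 mm

X̄ = 16.54 mm, Ȳ = 80.00 mm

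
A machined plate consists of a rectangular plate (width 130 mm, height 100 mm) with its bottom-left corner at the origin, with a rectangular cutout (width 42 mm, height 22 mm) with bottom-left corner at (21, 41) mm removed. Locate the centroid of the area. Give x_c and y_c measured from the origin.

x_c = 66.76 mm, y_c = 49.85 mm

plate: A = 130 × 100 = 13000.00, centroid at (65.00, 50.00).
hole: A = −(42 × 22) = -924.00, centroid at (42.00, 52.00).
ΣA = 12076.00 mm²
ΣAx_c = (13000.00)(65.00) + (-924.00)(42.00) = 806192.00 mm³
ΣAy_c = (13000.00)(50.00) + (-924.00)(52.00) = 601952.00 mm³
x_c = 806192.00 / 12076.00 = 66.76 mm
y_c = 601952.00 / 12076.00 = 49.85 mm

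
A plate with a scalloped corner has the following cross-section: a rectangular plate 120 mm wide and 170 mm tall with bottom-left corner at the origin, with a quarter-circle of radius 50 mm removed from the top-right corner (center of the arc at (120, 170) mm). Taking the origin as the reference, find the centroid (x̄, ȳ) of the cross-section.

Part | A | x̄ᵢ | ȳᵢ | A·x̄ᵢ | A·ȳᵢ
plate | 20400.00 | 60.00 | 85.00 | 1224000.00 | 1734000.00
removed quarter-circle | -1963.50 | 98.78 | 148.78 | -193952.78 | -292127.55
Σ | 18436.50 |  |  | 1030047.22 | 1441872.45
x̄ = 1030047.22 / 18436.50 = 55.87 mm
ȳ = 1441872.45 / 18436.50 = 78.21 mm

x̄ = 55.87 mm, ȳ = 78.21 mm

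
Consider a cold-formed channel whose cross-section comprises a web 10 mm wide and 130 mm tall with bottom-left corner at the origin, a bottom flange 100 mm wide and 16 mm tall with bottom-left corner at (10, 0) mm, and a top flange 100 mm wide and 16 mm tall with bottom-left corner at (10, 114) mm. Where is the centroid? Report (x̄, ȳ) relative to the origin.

web: A = 10 × 130 = 1300.00, centroid at (5.00, 65.00).
bottom flange: A = 100 × 16 = 1600.00, centroid at (60.00, 8.00).
top flange: A = 100 × 16 = 1600.00, centroid at (60.00, 122.00).
ΣA = 4500.00 mm², ΣAx̄ = 198500.00 mm³, ΣAȳ = 292500.00 mm³.
x̄ = 198500.00/4500.00 = 44.11 mm; ȳ = 292500.00/4500.00 = 65.00 mm.

x̄ = 44.11 mm, ȳ = 65.00 mm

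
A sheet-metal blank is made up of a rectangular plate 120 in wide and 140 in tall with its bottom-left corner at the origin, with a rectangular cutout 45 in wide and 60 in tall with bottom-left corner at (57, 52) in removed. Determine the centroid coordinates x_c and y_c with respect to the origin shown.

plate: A = 120 × 140 = 16800.00, centroid at (60.00, 70.00).
hole: A = −(45 × 60) = -2700.00, centroid at (79.50, 82.00).
ΣA = 14100.00 in², ΣAx_c = 793350.00 in³, ΣAy_c = 954600.00 in³.
x_c = 793350.00/14100.00 = 56.27 in; y_c = 954600.00/14100.00 = 67.70 in.

x_c = 56.27 in, y_c = 67.70 in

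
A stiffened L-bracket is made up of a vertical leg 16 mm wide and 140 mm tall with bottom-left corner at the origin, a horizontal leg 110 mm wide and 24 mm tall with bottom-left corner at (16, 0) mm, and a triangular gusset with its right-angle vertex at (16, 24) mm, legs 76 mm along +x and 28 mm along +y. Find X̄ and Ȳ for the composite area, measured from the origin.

X̄ = 41.95 mm, Ȳ = 37.68 mm

Part | A | x̄ᵢ | ȳᵢ | A·x̄ᵢ | A·ȳᵢ
vertical leg | 2240.00 | 8.00 | 70.00 | 17920.00 | 156800.00
horizontal leg | 2640.00 | 71.00 | 12.00 | 187440.00 | 31680.00
gusset | 1064.00 | 41.33 | 33.33 | 43978.67 | 35466.67
Σ | 5944.00 |  |  | 249338.67 | 223946.67
X̄ = 249338.67 / 5944.00 = 41.95 mm
Ȳ = 223946.67 / 5944.00 = 37.68 mm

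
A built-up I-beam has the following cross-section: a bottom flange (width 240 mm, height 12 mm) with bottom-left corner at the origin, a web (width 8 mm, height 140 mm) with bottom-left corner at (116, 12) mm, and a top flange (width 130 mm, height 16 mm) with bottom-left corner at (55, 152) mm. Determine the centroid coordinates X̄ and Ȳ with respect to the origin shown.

Part | A | x̄ᵢ | ȳᵢ | A·x̄ᵢ | A·ȳᵢ
bottom flange | 2880.00 | 120.00 | 6.00 | 345600.00 | 17280.00
web | 1120.00 | 120.00 | 82.00 | 134400.00 | 91840.00
top flange | 2080.00 | 120.00 | 160.00 | 249600.00 | 332800.00
Σ | 6080.00 |  |  | 729600.00 | 441920.00
X̄ = 729600.00 / 6080.00 = 120.00 mm
Ȳ = 441920.00 / 6080.00 = 72.68 mm

X̄ = 120.00 mm, Ȳ = 72.68 mm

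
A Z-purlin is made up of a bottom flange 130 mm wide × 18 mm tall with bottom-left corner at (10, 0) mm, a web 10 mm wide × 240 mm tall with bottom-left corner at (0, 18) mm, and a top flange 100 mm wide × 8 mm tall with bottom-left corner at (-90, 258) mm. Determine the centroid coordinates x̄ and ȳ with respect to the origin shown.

bottom flange: A = 130 × 18 = 2340.00, centroid at (75.00, 9.00).
web: A = 10 × 240 = 2400.00, centroid at (5.00, 138.00).
top flange: A = 100 × 8 = 800.00, centroid at (-40.00, 262.00).
ΣA = 5540.00 mm², ΣAx̄ = 155500.00 mm³, ΣAȳ = 561860.00 mm³.
x̄ = 155500.00/5540.00 = 28.07 mm; ȳ = 561860.00/5540.00 = 101.42 mm.

x̄ = 28.07 mm, ȳ = 101.42 mm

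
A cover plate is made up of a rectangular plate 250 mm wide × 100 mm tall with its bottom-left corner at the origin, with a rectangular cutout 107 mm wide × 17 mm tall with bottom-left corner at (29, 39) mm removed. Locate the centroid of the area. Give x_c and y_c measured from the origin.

x_c = 128.33 mm, y_c = 50.20 mm

plate: A = 250 × 100 = 25000.00, centroid at (125.00, 50.00).
hole: A = −(107 × 17) = -1819.00, centroid at (82.50, 47.50).
ΣA = 23181.00 mm²
ΣAx_c = (25000.00)(125.00) + (-1819.00)(82.50) = 2974932.50 mm³
ΣAy_c = (25000.00)(50.00) + (-1819.00)(47.50) = 1163597.50 mm³
x_c = 2974932.50 / 23181.00 = 128.33 mm
y_c = 1163597.50 / 23181.00 = 50.20 mm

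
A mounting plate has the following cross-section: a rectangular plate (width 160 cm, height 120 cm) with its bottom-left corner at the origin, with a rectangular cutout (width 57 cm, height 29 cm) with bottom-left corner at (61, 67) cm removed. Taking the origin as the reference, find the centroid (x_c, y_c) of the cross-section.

Part | A | x̄ᵢ | ȳᵢ | A·x̄ᵢ | A·ȳᵢ
plate | 19200.00 | 80.00 | 60.00 | 1536000.00 | 1152000.00
hole | -1653.00 | 89.50 | 81.50 | -147943.50 | -134719.50
Σ | 17547.00 |  |  | 1388056.50 | 1017280.50
x_c = 1388056.50 / 17547.00 = 79.11 cm
y_c = 1017280.50 / 17547.00 = 57.97 cm

x_c = 79.11 cm, y_c = 57.97 cm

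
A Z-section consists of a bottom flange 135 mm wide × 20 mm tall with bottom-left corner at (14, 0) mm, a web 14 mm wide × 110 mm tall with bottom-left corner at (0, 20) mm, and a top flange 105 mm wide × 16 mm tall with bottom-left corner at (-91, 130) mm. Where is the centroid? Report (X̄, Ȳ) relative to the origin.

bottom flange: A = 135 × 20 = 2700.00, centroid at (81.50, 10.00).
web: A = 14 × 110 = 1540.00, centroid at (7.00, 75.00).
top flange: A = 105 × 16 = 1680.00, centroid at (-38.50, 138.00).
ΣA = 5920.00 mm²
ΣAX̄ = (2700.00)(81.50) + (1540.00)(7.00) + (1680.00)(-38.50) = 166150.00 mm³
ΣAȲ = (2700.00)(10.00) + (1540.00)(75.00) + (1680.00)(138.00) = 374340.00 mm³
X̄ = 166150.00 / 5920.00 = 28.07 mm
Ȳ = 374340.00 / 5920.00 = 63.23 mm

X̄ = 28.07 mm, Ȳ = 63.23 mm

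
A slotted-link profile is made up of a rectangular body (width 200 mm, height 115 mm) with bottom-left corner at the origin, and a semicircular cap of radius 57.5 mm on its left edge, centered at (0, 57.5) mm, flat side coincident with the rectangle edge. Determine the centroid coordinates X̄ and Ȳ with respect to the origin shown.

X̄ = 77.08 mm, Ȳ = 57.50 mm

Part | A | x̄ᵢ | ȳᵢ | A·x̄ᵢ | A·ȳᵢ
rectangular body | 23000.00 | 100.00 | 57.50 | 2300000.00 | 1322500.00
semicircular end | 5193.45 | -24.40 | 57.50 | -126739.58 | 298623.11
Σ | 28193.45 |  |  | 2173260.42 | 1621123.11
X̄ = 2173260.42 / 28193.45 = 77.08 mm
Ȳ = 1621123.11 / 28193.45 = 57.50 mm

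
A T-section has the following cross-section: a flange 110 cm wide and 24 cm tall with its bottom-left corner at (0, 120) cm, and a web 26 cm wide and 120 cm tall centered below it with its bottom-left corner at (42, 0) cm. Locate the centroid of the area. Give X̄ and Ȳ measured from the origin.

X̄ = 55.00 cm, Ȳ = 93.00 cm

Part | A | x̄ᵢ | ȳᵢ | A·x̄ᵢ | A·ȳᵢ
web | 3120.00 | 55.00 | 60.00 | 171600.00 | 187200.00
flange | 2640.00 | 55.00 | 132.00 | 145200.00 | 348480.00
Σ | 5760.00 |  |  | 316800.00 | 535680.00
X̄ = 316800.00 / 5760.00 = 55.00 cm
Ȳ = 535680.00 / 5760.00 = 93.00 cm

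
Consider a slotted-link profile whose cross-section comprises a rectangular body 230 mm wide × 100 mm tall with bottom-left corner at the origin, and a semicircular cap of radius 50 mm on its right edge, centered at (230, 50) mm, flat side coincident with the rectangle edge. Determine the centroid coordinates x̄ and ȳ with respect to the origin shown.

rectangular body: A = 230 × 100 = 23000.00, centroid at (115.00, 50.00).
semicircular end: A = ½π·50² = 3926.99, centroid at (251.22, 50.00).
ΣA = 26926.99 mm², ΣAx̄ = 3631541.22 mm³, ΣAȳ = 1346349.54 mm³.
x̄ = 3631541.22/26926.99 = 134.87 mm; ȳ = 1346349.54/26926.99 = 50.00 mm.

x̄ = 134.87 mm, ȳ = 50.00 mm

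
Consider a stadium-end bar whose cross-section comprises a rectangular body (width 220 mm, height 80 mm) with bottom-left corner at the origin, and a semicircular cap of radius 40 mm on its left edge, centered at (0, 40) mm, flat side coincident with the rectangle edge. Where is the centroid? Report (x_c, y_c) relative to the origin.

Part | A | x̄ᵢ | ȳᵢ | A·x̄ᵢ | A·ȳᵢ
rectangular body | 17600.00 | 110.00 | 40.00 | 1936000.00 | 704000.00
semicircular end | 2513.27 | -16.98 | 40.00 | -42666.67 | 100530.96
Σ | 20113.27 |  |  | 1893333.33 | 804530.96
x_c = 1893333.33 / 20113.27 = 94.13 mm
y_c = 804530.96 / 20113.27 = 40.00 mm

x_c = 94.13 mm, y_c = 40.00 mm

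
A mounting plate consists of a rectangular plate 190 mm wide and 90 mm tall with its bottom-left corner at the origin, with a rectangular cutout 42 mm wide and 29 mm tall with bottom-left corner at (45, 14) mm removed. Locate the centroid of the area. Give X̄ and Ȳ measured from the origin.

X̄ = 97.22 mm, Ȳ = 46.27 mm

plate: A = 190 × 90 = 17100.00, centroid at (95.00, 45.00).
hole: A = −(42 × 29) = -1218.00, centroid at (66.00, 28.50).
ΣA = 15882.00 mm², ΣAX̄ = 1544112.00 mm³, ΣAȲ = 734787.00 mm³.
X̄ = 1544112.00/15882.00 = 97.22 mm; Ȳ = 734787.00/15882.00 = 46.27 mm.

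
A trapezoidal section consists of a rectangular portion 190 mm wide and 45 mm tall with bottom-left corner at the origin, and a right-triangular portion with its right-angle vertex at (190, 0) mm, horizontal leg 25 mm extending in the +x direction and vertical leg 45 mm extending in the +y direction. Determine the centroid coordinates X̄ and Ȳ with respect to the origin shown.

X̄ = 101.38 mm, Ȳ = 22.04 mm

rectangular portion: A = 190 × 45 = 8550.00, centroid at (95.00, 22.50).
triangular portion: A = ½·25·45 = 562.50, centroid at (198.33, 15.00).
ΣA = 9112.50 mm², ΣAX̄ = 923812.50 mm³, ΣAȲ = 200812.50 mm³.
X̄ = 923812.50/9112.50 = 101.38 mm; Ȳ = 200812.50/9112.50 = 22.04 mm.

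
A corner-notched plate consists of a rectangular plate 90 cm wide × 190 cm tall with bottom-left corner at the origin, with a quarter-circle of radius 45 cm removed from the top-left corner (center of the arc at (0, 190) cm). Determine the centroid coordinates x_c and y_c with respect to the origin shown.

Part | A | x̄ᵢ | ȳᵢ | A·x̄ᵢ | A·ȳᵢ
plate | 17100.00 | 45.00 | 95.00 | 769500.00 | 1624500.00
removed quarter-circle | -1590.43 | 19.10 | 170.90 | -30375.00 | -271806.94
Σ | 15509.57 |  |  | 739125.00 | 1352693.06
x_c = 739125.00 / 15509.57 = 47.66 cm
y_c = 1352693.06 / 15509.57 = 87.22 cm

x_c = 47.66 cm, y_c = 87.22 cm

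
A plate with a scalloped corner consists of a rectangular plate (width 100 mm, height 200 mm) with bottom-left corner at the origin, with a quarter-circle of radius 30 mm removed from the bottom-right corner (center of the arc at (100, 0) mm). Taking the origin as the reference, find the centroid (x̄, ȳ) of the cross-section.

plate: A = 100 × 200 = 20000.00, centroid at (50.00, 100.00).
removed quarter-circle: A = −¼π·30² = -706.86, centroid at (87.27, 12.73).
ΣA = 19293.14 mm², ΣAx̄ = 938314.17 mm³, ΣAȳ = 1991000.00 mm³.
x̄ = 938314.17/19293.14 = 48.63 mm; ȳ = 1991000.00/19293.14 = 103.20 mm.

x̄ = 48.63 mm, ȳ = 103.20 mm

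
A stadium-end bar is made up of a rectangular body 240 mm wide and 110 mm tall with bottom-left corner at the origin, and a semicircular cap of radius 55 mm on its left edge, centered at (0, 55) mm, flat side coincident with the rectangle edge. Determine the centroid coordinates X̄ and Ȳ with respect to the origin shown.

Part | A | x̄ᵢ | ȳᵢ | A·x̄ᵢ | A·ȳᵢ
rectangular body | 26400.00 | 120.00 | 55.00 | 3168000.00 | 1452000.00
semicircular end | 4751.66 | -23.34 | 55.00 | -110916.67 | 261341.24
Σ | 31151.66 |  |  | 3057083.33 | 1713341.24
X̄ = 3057083.33 / 31151.66 = 98.14 mm
Ȳ = 1713341.24 / 31151.66 = 55.00 mm

X̄ = 98.14 mm, Ȳ = 55.00 mm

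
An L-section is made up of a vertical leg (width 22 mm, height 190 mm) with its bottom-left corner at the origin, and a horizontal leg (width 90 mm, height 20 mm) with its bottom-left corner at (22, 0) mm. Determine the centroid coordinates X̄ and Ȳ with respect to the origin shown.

vertical leg: A = 22 × 190 = 4180.00, centroid at (11.00, 95.00).
horizontal leg: A = 90 × 20 = 1800.00, centroid at (67.00, 10.00).
ΣA = 5980.00 mm²
ΣAX̄ = (4180.00)(11.00) + (1800.00)(67.00) = 166580.00 mm³
ΣAȲ = (4180.00)(95.00) + (1800.00)(10.00) = 415100.00 mm³
X̄ = 166580.00 / 5980.00 = 27.86 mm
Ȳ = 415100.00 / 5980.00 = 69.41 mm

X̄ = 27.86 mm, Ȳ = 69.41 mm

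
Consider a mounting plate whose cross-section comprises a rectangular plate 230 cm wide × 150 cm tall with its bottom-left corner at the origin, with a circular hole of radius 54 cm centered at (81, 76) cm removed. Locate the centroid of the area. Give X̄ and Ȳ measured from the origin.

plate: A = 230 × 150 = 34500.00, centroid at (115.00, 75.00).
hole: A = −π·54² = -9160.88, centroid at (81.00, 76.00).
ΣA = 25339.12 cm²
ΣAX̄ = (34500.00)(115.00) + (-9160.88)(81.00) = 3225468.38 cm³
ΣAȲ = (34500.00)(75.00) + (-9160.88)(76.00) = 1891272.80 cm³
X̄ = 3225468.38 / 25339.12 = 127.29 cm
Ȳ = 1891272.80 / 25339.12 = 74.64 cm

X̄ = 127.29 cm, Ȳ = 74.64 cm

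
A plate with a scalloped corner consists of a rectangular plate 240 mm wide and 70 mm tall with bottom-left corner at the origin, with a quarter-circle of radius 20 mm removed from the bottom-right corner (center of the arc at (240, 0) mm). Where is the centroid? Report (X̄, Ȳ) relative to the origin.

X̄ = 117.87 mm, Ȳ = 35.51 mm

Part | A | x̄ᵢ | ȳᵢ | A·x̄ᵢ | A·ȳᵢ
plate | 16800.00 | 120.00 | 35.00 | 2016000.00 | 588000.00
removed quarter-circle | -314.16 | 231.51 | 8.49 | -72731.56 | -2666.67
Σ | 16485.84 |  |  | 1943268.44 | 585333.33
X̄ = 1943268.44 / 16485.84 = 117.87 mm
Ȳ = 585333.33 / 16485.84 = 35.51 mm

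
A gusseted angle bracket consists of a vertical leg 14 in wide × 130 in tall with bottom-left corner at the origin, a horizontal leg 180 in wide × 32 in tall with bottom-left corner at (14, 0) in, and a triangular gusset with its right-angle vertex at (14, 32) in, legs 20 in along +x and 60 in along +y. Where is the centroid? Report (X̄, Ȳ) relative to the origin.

X̄ = 76.31 in, Ȳ = 29.54 in

Part | A | x̄ᵢ | ȳᵢ | A·x̄ᵢ | A·ȳᵢ
vertical leg | 1820.00 | 7.00 | 65.00 | 12740.00 | 118300.00
horizontal leg | 5760.00 | 104.00 | 16.00 | 599040.00 | 92160.00
gusset | 600.00 | 20.67 | 52.00 | 12400.00 | 31200.00
Σ | 8180.00 |  |  | 624180.00 | 241660.00
X̄ = 624180.00 / 8180.00 = 76.31 in
Ȳ = 241660.00 / 8180.00 = 29.54 in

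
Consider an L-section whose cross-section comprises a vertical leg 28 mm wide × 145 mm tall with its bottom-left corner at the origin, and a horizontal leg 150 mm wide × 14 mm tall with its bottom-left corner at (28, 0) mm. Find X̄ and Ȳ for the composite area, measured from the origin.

vertical leg: A = 28 × 145 = 4060.00, centroid at (14.00, 72.50).
horizontal leg: A = 150 × 14 = 2100.00, centroid at (103.00, 7.00).
ΣA = 6160.00 mm²
ΣAX̄ = (4060.00)(14.00) + (2100.00)(103.00) = 273140.00 mm³
ΣAȲ = (4060.00)(72.50) + (2100.00)(7.00) = 309050.00 mm³
X̄ = 273140.00 / 6160.00 = 44.34 mm
Ȳ = 309050.00 / 6160.00 = 50.17 mm

X̄ = 44.34 mm, Ȳ = 50.17 mm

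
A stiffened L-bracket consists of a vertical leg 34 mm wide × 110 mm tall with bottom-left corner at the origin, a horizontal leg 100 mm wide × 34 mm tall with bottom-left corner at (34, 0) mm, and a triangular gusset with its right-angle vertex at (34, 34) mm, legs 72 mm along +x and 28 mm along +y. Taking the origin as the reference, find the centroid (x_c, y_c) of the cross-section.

x_c = 50.03 mm, y_c = 37.70 mm

vertical leg: A = 34 × 110 = 3740.00, centroid at (17.00, 55.00).
horizontal leg: A = 100 × 34 = 3400.00, centroid at (84.00, 17.00).
gusset: A = ½·72·28 = 1008.00, centroid at (58.00, 43.33).
ΣA = 8148.00 mm²
ΣAx_c = (3740.00)(17.00) + (3400.00)(84.00) + (1008.00)(58.00) = 407644.00 mm³
ΣAy_c = (3740.00)(55.00) + (3400.00)(17.00) + (1008.00)(43.33) = 307180.00 mm³
x_c = 407644.00 / 8148.00 = 50.03 mm
y_c = 307180.00 / 8148.00 = 37.70 mm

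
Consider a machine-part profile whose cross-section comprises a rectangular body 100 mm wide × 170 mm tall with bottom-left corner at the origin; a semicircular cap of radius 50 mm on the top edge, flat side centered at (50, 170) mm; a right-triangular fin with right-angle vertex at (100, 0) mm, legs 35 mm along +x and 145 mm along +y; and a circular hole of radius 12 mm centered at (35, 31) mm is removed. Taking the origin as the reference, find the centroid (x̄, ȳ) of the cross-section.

Part | A | x̄ᵢ | ȳᵢ | A·x̄ᵢ | A·ȳᵢ
rectangular body | 17000.00 | 50.00 | 85.00 | 850000.00 | 1445000.00
semicircular top | 3926.99 | 50.00 | 191.22 | 196349.54 | 750921.77
triangular fin | 2537.50 | 111.67 | 48.33 | 283354.17 | 122645.83
hole | -452.39 | 35.00 | 31.00 | -15833.63 | -14024.07
Σ | 23012.10 |  |  | 1313870.08 | 2304543.54
x̄ = 1313870.08 / 23012.10 = 57.09 mm
ȳ = 2304543.54 / 23012.10 = 100.14 mm

x̄ = 57.09 mm, ȳ = 100.14 mm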